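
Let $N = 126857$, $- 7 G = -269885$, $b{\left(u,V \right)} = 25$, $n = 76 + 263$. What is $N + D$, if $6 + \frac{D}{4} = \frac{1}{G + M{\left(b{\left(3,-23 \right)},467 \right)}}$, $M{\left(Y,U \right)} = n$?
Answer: $\frac{2466521353}{19447} \approx 1.2683 \cdot 10^{5}$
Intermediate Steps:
$n = 339$
$M{\left(Y,U \right)} = 339$
$G = 38555$ ($G = \left(- \frac{1}{7}\right) \left(-269885\right) = 38555$)
$D = - \frac{466726}{19447}$ ($D = -24 + \frac{4}{38555 + 339} = -24 + \frac{4}{38894} = -24 + 4 \cdot \frac{1}{38894} = -24 + \frac{2}{19447} = - \frac{466726}{19447} \approx -24.0$)
$N + D = 126857 - \frac{466726}{19447} = \frac{2466521353}{19447}$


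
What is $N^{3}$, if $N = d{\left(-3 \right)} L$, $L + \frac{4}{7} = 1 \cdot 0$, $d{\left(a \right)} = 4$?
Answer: $- \frac{4096}{343} \approx -11.942$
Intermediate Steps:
$L = - \frac{4}{7}$ ($L = - \frac{4}{7} + 1 \cdot 0 = - \frac{4}{7} + 0 = - \frac{4}{7} \approx -0.57143$)
$N = - \frac{16}{7}$ ($N = 4 \left(- \frac{4}{7}\right) = - \frac{16}{7} \approx -2.2857$)
$N^{3} = \left(- \frac{16}{7}\right)^{3} = - \frac{4096}{343}$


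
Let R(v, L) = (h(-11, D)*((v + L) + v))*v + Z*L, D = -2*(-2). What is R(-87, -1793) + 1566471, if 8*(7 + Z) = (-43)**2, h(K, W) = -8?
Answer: -1635337/8 ≈ -2.0442e+5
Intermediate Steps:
D = 4
Z = 1793/8 (Z = -7 + (1/8)*(-43)**2 = -7 + (1/8)*1849 = -7 + 1849/8 = 1793/8 ≈ 224.13)
R(v, L) = 1793*L/8 + v*(-16*v - 8*L) (R(v, L) = (-8*((v + L) + v))*v + 1793*L/8 = (-8*((L + v) + v))*v + 1793*L/8 = (-8*(L + 2*v))*v + 1793*L/8 = (-16*v - 8*L)*v + 1793*L/8 = v*(-16*v - 8*L) + 1793*L/8 = 1793*L/8 + v*(-16*v - 8*L))
R(-87, -1793) + 1566471 = (-16*(-87)**2 + (1793/8)*(-1793) - 8*(-1793)*(-87)) + 1566471 = (-16*7569 - 3214849/8 - 1247928) + 1566471 = (-121104 - 3214849/8 - 1247928) + 1566471 = -14167105/8 + 1566471 = -1635337/8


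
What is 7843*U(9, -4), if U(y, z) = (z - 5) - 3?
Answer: -94116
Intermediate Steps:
U(y, z) = -8 + z (U(y, z) = (-5 + z) - 3 = -8 + z)
7843*U(9, -4) = 7843*(-8 - 4) = 7843*(-12) = -94116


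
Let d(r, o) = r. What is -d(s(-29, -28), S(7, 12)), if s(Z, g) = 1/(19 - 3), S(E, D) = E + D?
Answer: -1/16 ≈ -0.062500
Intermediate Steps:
S(E, D) = D + E
s(Z, g) = 1/16
-d(s(-29, -28), S(7, 12)) = -1*1/16 = -1/16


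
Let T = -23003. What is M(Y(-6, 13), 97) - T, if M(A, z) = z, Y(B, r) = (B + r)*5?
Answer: 23100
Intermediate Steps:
Y(B, r) = 5*B + 5*r
M(Y(-6, 13), 97) - T = 97 - 1*(-23003) = 97 + 23003 = 23100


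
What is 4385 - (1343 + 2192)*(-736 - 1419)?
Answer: 7622310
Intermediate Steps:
4385 - (1343 + 2192)*(-736 - 1419) = 4385 - 3535*(-2155) = 4385 - 1*(-7617925) = 4385 + 7617925 = 7622310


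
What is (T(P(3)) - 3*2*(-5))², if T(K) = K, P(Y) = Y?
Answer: 1089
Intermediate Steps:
(T(P(3)) - 3*2*(-5))² = (3 - 3*2*(-5))² = (3 - 6*(-5))² = (3 + 30)² = 33² = 1089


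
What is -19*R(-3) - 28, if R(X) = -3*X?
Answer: -199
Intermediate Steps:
-19*R(-3) - 28 = -(-57)*(-3) - 28 = -19*9 - 28 = -171 - 28 = -199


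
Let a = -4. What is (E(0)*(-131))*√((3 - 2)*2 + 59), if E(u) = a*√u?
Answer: 0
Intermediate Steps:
E(u) = -4*√u
(E(0)*(-131))*√((3 - 2)*2 + 59) = (-4*√0*(-131))*√((3 - 2)*2 + 59) = (-4*0*(-131))*√(1*2 + 59) = (0*(-131))*√(2 + 59) = 0*√61 = 0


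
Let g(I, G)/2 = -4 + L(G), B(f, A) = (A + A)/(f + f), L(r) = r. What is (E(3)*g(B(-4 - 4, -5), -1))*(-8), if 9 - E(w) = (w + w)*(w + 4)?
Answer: -2640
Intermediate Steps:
B(f, A) = A/f (B(f, A) = (2*A)/((2*f)) = (2*A)*(1/(2*f)) = A/f)
g(I, G) = -8 + 2*G (g(I, G) = 2*(-4 + G) = -8 + 2*G)
E(w) = 9 - 2*w*(4 + w) (E(w) = 9 - (w + w)*(w + 4) = 9 - 2*w*(4 + w))
(E(3)*g(B(-4 - 4, -5), -1))*(-8) = ((9 - 8*3 - 2*3**2)*(-8 + 2*(-1)))*(-8) = ((9 - 24 - 2*9)*(-8 - 2))*(-8) = ((9 - 24 - 18)*(-10))*(-8) = -33*(-10)*(-8) = 330*(-8) = -2640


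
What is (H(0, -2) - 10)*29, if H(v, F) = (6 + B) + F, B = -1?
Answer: -203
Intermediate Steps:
H(v, F) = 5 + F (H(v, F) = (6 - 1) + F = 5 + F)
(H(0, -2) - 10)*29 = ((5 - 2) - 10)*29 = (3 - 10)*29 = -7*29 = -203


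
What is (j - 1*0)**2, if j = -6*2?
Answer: 144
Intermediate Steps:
j = -12
(j - 1*0)**2 = (-12 - 1*0)**2 = (-12 + 0)**2 = (-12)**2 = 144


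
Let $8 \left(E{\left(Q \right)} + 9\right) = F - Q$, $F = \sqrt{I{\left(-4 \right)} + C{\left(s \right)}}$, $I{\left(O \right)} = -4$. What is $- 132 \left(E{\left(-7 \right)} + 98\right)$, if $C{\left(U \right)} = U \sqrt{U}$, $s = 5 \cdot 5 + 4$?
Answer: $- \frac{23727}{2} - \frac{33 \sqrt{-4 + 29 \sqrt{29}}}{2} \approx -12067.0$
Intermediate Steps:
$s = 29$ ($s = 25 + 4 = 29$)
$C{\left(U \right)} = U^{\frac{3}{2}}$
$F = \sqrt{-4 + 29 \sqrt{29}}$ ($F = \sqrt{-4 + 29^{\frac{3}{2}}} = \sqrt{-4 + 29 \sqrt{29}} \approx 12.336$)
$E{\left(Q \right)} = -9 - \frac{Q}{8} + \frac{\sqrt{-4 + 29 \sqrt{29}}}{8}$ ($E{\left(Q \right)} = -9 + \frac{\sqrt{-4 + 29 \sqrt{29}} - Q}{8} = -9 - \left(- \frac{\sqrt{-4 + 29 \sqrt{29}}}{8} + \frac{Q}{8}\right) = -9 - \frac{Q}{8} + \frac{\sqrt{-4 + 29 \sqrt{29}}}{8}$)
$- 132 \left(E{\left(-7 \right)} + 98\right) = - 132 \left(\left(-9 - - \frac{7}{8} + \frac{\sqrt{-4 + 29 \sqrt{29}}}{8}\right) + 98\right) = - 132 \left(\left(-9 + \frac{7}{8} + \frac{\sqrt{-4 + 29 \sqrt{29}}}{8}\right) + 98\right) = - 132 \left(\left(- \frac{65}{8} + \frac{\sqrt{-4 + 29 \sqrt{29}}}{8}\right) + 98\right) = - 132 \left(\frac{719}{8} + \frac{\sqrt{-4 + 29 \sqrt{29}}}{8}\right) = - \frac{23727}{2} - \frac{33 \sqrt{-4 + 29 \sqrt{29}}}{2}$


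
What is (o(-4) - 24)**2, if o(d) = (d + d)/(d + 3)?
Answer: 256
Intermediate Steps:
o(d) = 2*d/(3 + d) (o(d) = (2*d)/(3 + d) = 2*d/(3 + d))
(o(-4) - 24)**2 = (2*(-4)/(3 - 4) - 24)**2 = (2*(-4)/(-1) - 24)**2 = (2*(-4)*(-1) - 24)**2 = (8 - 24)**2 = (-16)**2 = 256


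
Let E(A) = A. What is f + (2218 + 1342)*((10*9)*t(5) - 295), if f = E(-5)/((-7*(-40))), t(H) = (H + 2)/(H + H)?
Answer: -46251521/56 ≈ -8.2592e+5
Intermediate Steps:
t(H) = (2 + H)/(2*H) (t(H) = (2 + H)/((2*H)) = (2 + H)*(1/(2*H)) = (2 + H)/(2*H))
f = -1/56 (f = -5/((-7*(-40))) = -5/280 = -5*1/280 = -1/56 ≈ -0.017857)
f + (2218 + 1342)*((10*9)*t(5) - 295) = -1/56 + (2218 + 1342)*((10*9)*((½)*(2 + 5)/5) - 295) = -1/56 + 3560*(90*((½)*(⅕)*7) - 295) = -1/56 + 3560*(90*(7/10) - 295) = -1/56 + 3560*(63 - 295) = -1/56 + 3560*(-232) = -1/56 - 825920 = -46251521/56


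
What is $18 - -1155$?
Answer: $1173$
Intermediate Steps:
$18 - -1155 = 18 + 1155 = 1173$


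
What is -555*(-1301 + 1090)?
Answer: 117105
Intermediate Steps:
-555*(-1301 + 1090) = -555*(-211) = 117105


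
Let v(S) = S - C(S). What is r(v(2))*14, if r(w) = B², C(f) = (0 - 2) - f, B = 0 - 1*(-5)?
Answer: 350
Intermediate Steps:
B = 5 (B = 0 + 5 = 5)
C(f) = -2 - f
v(S) = 2 + 2*S (v(S) = S - (-2 - S) = S + (2 + S) = 2 + 2*S)
r(w) = 25 (r(w) = 5² = 25)
r(v(2))*14 = 25*14 = 350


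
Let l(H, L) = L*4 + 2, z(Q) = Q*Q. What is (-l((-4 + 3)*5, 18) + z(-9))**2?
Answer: 49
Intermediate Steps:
z(Q) = Q**2
l(H, L) = 2 + 4*L (l(H, L) = 4*L + 2 = 2 + 4*L)
(-l((-4 + 3)*5, 18) + z(-9))**2 = (-(2 + 4*18) + (-9)**2)**2 = (-(2 + 72) + 81)**2 = (-1*74 + 81)**2 = (-74 + 81)**2 = 7**2 = 49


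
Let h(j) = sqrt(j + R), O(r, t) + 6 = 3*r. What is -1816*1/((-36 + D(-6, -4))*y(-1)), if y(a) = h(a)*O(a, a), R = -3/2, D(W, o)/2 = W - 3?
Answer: 908*I*sqrt(10)/1215 ≈ 2.3633*I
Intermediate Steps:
O(r, t) = -6 + 3*r
D(W, o) = -6 + 2*W (D(W, o) = 2*(W - 3) = 2*(-3 + W) = -6 + 2*W)
R = -3/2 (R = -3*1/2 = -3/2 ≈ -1.5000)
h(j) = sqrt(-3/2 + j) (h(j) = sqrt(j - 3/2) = sqrt(-3/2 + j))
y(a) = sqrt(-6 + 4*a)*(-6 + 3*a)/2 (y(a) = (sqrt(-6 + 4*a)/2)*(-6 + 3*a) = sqrt(-6 + 4*a)*(-6 + 3*a)/2)
-1816*1/((-36 + D(-6, -4))*y(-1)) = -1816*1/((-36 + (-6 + 2*(-6)))*sqrt(-6 + 4*(-1))*(-3 + (3/2)*(-1))) = -1816*1/((-36 + (-6 - 12))*sqrt(-6 - 4)*(-3 - 3/2)) = -1816*I*sqrt(10)/(45*(-36 - 18)) = -1816*(-I*sqrt(10)/2430) = -(-908)*I*sqrt(10)/1215 = 908*I*sqrt(10)/1215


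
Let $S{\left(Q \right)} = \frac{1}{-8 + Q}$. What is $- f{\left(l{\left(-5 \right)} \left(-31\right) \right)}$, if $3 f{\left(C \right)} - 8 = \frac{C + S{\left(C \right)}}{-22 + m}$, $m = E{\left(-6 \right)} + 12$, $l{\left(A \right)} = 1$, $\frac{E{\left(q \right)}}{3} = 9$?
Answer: $- \frac{4094}{1989} \approx -2.0583$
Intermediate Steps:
$E{\left(q \right)} = 27$ ($E{\left(q \right)} = 3 \cdot 9 = 27$)
$m = 39$ ($m = 27 + 12 = 39$)
$f{\left(C \right)} = \frac{8}{3} + \frac{C}{51} + \frac{1}{51 \left(-8 + C\right)}$ ($f{\left(C \right)} = \frac{8}{3} + \frac{\left(C + \frac{1}{-8 + C}\right) \frac{1}{-22 + 39}}{3} = \frac{8}{3} + \frac{\left(C + \frac{1}{-8 + C}\right) \frac{1}{17}}{3} = \frac{8}{3} + \frac{\frac{C}{17} + \frac{1}{17 \left(-8 + C\right)}}{3} = \frac{8}{3} + \left(\frac{C}{51} + \frac{1}{51 \left(-8 + C\right)}\right) = \frac{8}{3} + \frac{C}{51} + \frac{1}{51 \left(-8 + C\right)}$)
$- f{\left(l{\left(-5 \right)} \left(-31\right) \right)} = - \frac{1 + \left(-8 + 1 \left(-31\right)\right) \left(136 + 1 \left(-31\right)\right)}{51 \left(-8 + 1 \left(-31\right)\right)} = - \frac{1 + \left(-8 - 31\right) \left(136 - 31\right)}{51 \left(-8 - 31\right)} = - \frac{1 - 4095}{51 \left(-39\right)} = - \frac{\left(-1\right) \left(1 - 4095\right)}{51 \cdot 39} = - \frac{\left(-1\right) \left(-4094\right)}{51 \cdot 39} = \left(-1\right) \frac{4094}{1989} = - \frac{4094}{1989}$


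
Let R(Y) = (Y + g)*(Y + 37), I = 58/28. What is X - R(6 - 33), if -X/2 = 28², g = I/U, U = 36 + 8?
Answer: -399929/308 ≈ -1298.5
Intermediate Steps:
I = 29/14 (I = 58*(1/28) = 29/14 ≈ 2.0714)
U = 44
g = 29/616 (g = (29/14)/44 = (29/14)*(1/44) = 29/616 ≈ 0.047078)
X = -1568 (X = -2*28² = -2*784 = -1568)
R(Y) = (37 + Y)*(29/616 + Y) (R(Y) = (Y + 29/616)*(Y + 37) = (29/616 + Y)*(37 + Y) = (37 + Y)*(29/616 + Y))
X - R(6 - 33) = -1568 - (1073/616 + (6 - 33)² + 22821*(6 - 33)/616) = -1568 - (1073/616 + (-27)² + (22821/616)*(-27)) = -1568 - (1073/616 + 729 - 616167/616) = -1568 - 1*(-83015/308) = -1568 + 83015/308 = -399929/308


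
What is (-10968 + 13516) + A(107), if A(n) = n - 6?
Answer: 2649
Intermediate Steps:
A(n) = -6 + n
(-10968 + 13516) + A(107) = (-10968 + 13516) + (-6 + 107) = 2548 + 101 = 2649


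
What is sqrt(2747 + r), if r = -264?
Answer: sqrt(2483) ≈ 49.830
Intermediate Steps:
sqrt(2747 + r) = sqrt(2747 - 264) = sqrt(2483)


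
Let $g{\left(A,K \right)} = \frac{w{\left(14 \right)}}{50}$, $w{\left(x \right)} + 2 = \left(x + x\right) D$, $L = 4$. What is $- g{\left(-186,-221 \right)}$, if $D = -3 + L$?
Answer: $- \frac{13}{25} \approx -0.52$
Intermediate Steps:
$D = 1$ ($D = -3 + 4 = 1$)
$w{\left(x \right)} = -2 + 2 x$ ($w{\left(x \right)} = -2 + \left(x + x\right) 1 = -2 + 2 x 1 = -2 + 2 x$)
$g{\left(A,K \right)} = \frac{13}{25}$ ($g{\left(A,K \right)} = \frac{-2 + 2 \cdot 14}{50} = \left(-2 + 28\right) \frac{1}{50} = 26 \cdot \frac{1}{50} = \frac{13}{25}$)
$- g{\left(-186,-221 \right)} = \left(-1\right) \frac{13}{25} = - \frac{13}{25}$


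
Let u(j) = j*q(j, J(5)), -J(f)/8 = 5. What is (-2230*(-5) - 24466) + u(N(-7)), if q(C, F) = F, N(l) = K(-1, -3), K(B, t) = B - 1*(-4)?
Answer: -13436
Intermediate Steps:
K(B, t) = 4 + B (K(B, t) = B + 4 = 4 + B)
J(f) = -40 (J(f) = -8*5 = -40)
N(l) = 3 (N(l) = 4 - 1 = 3)
u(j) = -40*j (u(j) = j*(-40) = -40*j)
(-2230*(-5) - 24466) + u(N(-7)) = (-2230*(-5) - 24466) - 40*3 = (11150 - 24466) - 120 = -13316 - 120 = -13436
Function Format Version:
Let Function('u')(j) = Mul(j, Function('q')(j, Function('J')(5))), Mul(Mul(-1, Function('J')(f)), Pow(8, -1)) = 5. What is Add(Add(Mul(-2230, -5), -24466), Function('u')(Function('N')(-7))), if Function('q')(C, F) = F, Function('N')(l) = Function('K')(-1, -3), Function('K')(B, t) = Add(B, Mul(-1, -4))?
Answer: -13436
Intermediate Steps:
Function('K')(B, t) = Add(4, B) (Function('K')(B, t) = Add(B, 4) = Add(4, B))
Function('J')(f) = -40 (Function('J')(f) = Mul(-8, 5) = -40)
Function('N')(l) = 3 (Function('N')(l) = Add(4, -1) = 3)
Function('u')(j) = Mul(-40, j) (Function('u')(j) = Mul(j, -40) = Mul(-40, j))
Add(Add(Mul(-2230, -5), -24466), Function('u')(Function('N')(-7))) = Add(Add(Mul(-2230, -5), -24466), Mul(-40, 3)) = Add(Add(11150, -24466), -120) = Add(-13316, -120) = -13436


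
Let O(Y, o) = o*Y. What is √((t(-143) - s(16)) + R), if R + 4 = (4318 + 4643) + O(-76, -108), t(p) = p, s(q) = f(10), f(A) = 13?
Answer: √17009 ≈ 130.42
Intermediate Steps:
s(q) = 13
O(Y, o) = Y*o
R = 17165 (R = -4 + ((4318 + 4643) - 76*(-108)) = -4 + (8961 + 8208) = -4 + 17169 = 17165)
√((t(-143) - s(16)) + R) = √((-143 - 1*13) + 17165) = √((-143 - 13) + 17165) = √(-156 + 17165) = √17009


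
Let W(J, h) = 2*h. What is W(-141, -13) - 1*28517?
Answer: -28543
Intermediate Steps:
W(-141, -13) - 1*28517 = 2*(-13) - 1*28517 = -26 - 28517 = -28543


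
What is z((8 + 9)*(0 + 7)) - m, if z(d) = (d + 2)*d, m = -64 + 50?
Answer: 14413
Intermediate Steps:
m = -14
z(d) = d*(2 + d) (z(d) = (2 + d)*d = d*(2 + d))
z((8 + 9)*(0 + 7)) - m = ((8 + 9)*(0 + 7))*(2 + (8 + 9)*(0 + 7)) - 1*(-14) = (17*7)*(2 + 17*7) + 14 = 119*(2 + 119) + 14 = 119*121 + 14 = 14399 + 14 = 14413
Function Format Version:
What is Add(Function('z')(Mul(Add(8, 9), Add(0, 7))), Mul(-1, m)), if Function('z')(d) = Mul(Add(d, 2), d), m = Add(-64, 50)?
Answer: 14413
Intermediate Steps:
m = -14
Function('z')(d) = Mul(d, Add(2, d)) (Function('z')(d) = Mul(Add(2, d), d) = Mul(d, Add(2, d)))
Add(Function('z')(Mul(Add(8, 9), Add(0, 7))), Mul(-1, m)) = Add(Mul(Mul(Add(8, 9), Add(0, 7)), Add(2, Mul(Add(8, 9), Add(0, 7)))), Mul(-1, -14)) = Add(Mul(Mul(17, 7), Add(2, Mul(17, 7))), 14) = Add(Mul(119, Add(2, 119)), 14) = Add(Mul(119, 121), 14) = Add(14399, 14) = 14413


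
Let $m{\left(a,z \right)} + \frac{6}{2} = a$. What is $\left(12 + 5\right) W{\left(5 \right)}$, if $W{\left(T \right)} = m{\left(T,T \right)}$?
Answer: $34$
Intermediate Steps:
$m{\left(a,z \right)} = -3 + a$
$W{\left(T \right)} = -3 + T$
$\left(12 + 5\right) W{\left(5 \right)} = \left(12 + 5\right) \left(-3 + 5\right) = 17 \cdot 2 = 34$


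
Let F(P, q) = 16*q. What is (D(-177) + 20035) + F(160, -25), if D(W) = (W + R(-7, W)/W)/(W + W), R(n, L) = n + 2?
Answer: 615160577/31329 ≈ 19636.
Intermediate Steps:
R(n, L) = 2 + n
D(W) = (W - 5/W)/(2*W) (D(W) = (W + (2 - 7)/W)/(W + W) = (W - 5/W)/((2*W)) = (W - 5/W)*(1/(2*W)) = (W - 5/W)/(2*W))
(D(-177) + 20035) + F(160, -25) = ((1/2)*(-5 + (-177)**2)/(-177)**2 + 20035) + 16*(-25) = ((1/2)*(1/31329)*(-5 + 31329) + 20035) - 400 = ((1/2)*(1/31329)*31324 + 20035) - 400 = (15662/31329 + 20035) - 400 = 627692177/31329 - 400 = 615160577/31329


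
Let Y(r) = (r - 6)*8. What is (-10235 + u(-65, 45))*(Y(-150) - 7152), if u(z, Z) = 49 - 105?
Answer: 86444400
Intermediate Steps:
Y(r) = -48 + 8*r (Y(r) = (-6 + r)*8 = -48 + 8*r)
u(z, Z) = -56
(-10235 + u(-65, 45))*(Y(-150) - 7152) = (-10235 - 56)*((-48 + 8*(-150)) - 7152) = -10291*((-48 - 1200) - 7152) = -10291*(-1248 - 7152) = -10291*(-8400) = 86444400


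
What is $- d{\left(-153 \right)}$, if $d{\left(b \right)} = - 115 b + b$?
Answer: $-17442$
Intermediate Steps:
$d{\left(b \right)} = - 114 b$
$- d{\left(-153 \right)} = - \left(-114\right) \left(-153\right) = \left(-1\right) 17442 = -17442$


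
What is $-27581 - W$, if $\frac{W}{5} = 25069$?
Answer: $-152926$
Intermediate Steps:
$W = 125345$ ($W = 5 \cdot 25069 = 125345$)
$-27581 - W = -27581 - 125345 = -152926$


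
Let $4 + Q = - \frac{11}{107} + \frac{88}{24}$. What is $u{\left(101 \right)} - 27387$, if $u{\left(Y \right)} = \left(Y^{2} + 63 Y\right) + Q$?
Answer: $- \frac{3474323}{321} \approx -10823.0$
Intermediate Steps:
$Q = - \frac{140}{321}$ ($Q = -4 + \left(- \frac{11}{107} + \frac{88}{24}\right) = -4 + \left(\left(-11\right) \frac{1}{107} + 88 \cdot \frac{1}{24}\right) = -4 + \left(- \frac{11}{107} + \frac{11}{3}\right) = -4 + \frac{1144}{321} = - \frac{140}{321} \approx -0.43614$)
$u{\left(Y \right)} = - \frac{140}{321} + Y^{2} + 63 Y$ ($u{\left(Y \right)} = \left(Y^{2} + 63 Y\right) - \frac{140}{321} = - \frac{140}{321} + Y^{2} + 63 Y$)
$u{\left(101 \right)} - 27387 = \left(- \frac{140}{321} + 101^{2} + 63 \cdot 101\right) - 27387 = \left(- \frac{140}{321} + 10201 + 6363\right) - 27387 = \frac{5316904}{321} - 27387 = - \frac{3474323}{321}$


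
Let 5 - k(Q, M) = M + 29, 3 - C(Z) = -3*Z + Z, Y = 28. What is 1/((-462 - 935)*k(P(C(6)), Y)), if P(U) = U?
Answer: 1/72644 ≈ 1.3766e-5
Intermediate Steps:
C(Z) = 3 + 2*Z (C(Z) = 3 - (-3*Z + Z) = 3 - (-2)*Z = 3 + 2*Z)
k(Q, M) = -24 - M (k(Q, M) = 5 - (M + 29) = 5 - (29 + M) = 5 + (-29 - M) = -24 - M)
1/((-462 - 935)*k(P(C(6)), Y)) = 1/((-462 - 935)*(-24 - 1*28)) = 1/((-1397)*(-24 - 28)) = -1/1397/(-52) = -1/1397*(-1/52) = 1/72644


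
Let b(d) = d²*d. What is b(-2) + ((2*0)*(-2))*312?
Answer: -8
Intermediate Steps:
b(d) = d³
b(-2) + ((2*0)*(-2))*312 = (-2)³ + ((2*0)*(-2))*312 = -8 + (0*(-2))*312 = -8 + 0*312 = -8 + 0 = -8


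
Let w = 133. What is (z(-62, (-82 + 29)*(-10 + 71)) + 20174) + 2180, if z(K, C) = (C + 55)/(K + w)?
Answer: 1583956/71 ≈ 22309.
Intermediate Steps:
z(K, C) = (55 + C)/(133 + K) (z(K, C) = (C + 55)/(K + 133) = (55 + C)/(133 + K))
(z(-62, (-82 + 29)*(-10 + 71)) + 20174) + 2180 = ((55 + (-82 + 29)*(-10 + 71))/(133 - 62) + 20174) + 2180 = ((55 - 53*61)/71 + 20174) + 2180 = ((55 - 3233)/71 + 20174) + 2180 = ((1/71)*(-3178) + 20174) + 2180 = (-3178/71 + 20174) + 2180 = 1429176/71 + 2180 = 1583956/71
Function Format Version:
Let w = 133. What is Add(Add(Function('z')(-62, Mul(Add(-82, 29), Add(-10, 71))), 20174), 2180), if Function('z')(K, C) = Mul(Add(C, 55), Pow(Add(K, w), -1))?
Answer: Rational(1583956, 71) ≈ 22309.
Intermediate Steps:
Function('z')(K, C) = Mul(Pow(Add(133, K), -1), Add(55, C)) (Function('z')(K, C) = Mul(Add(C, 55), Pow(Add(K, 133), -1)) = Mul(Add(55, C), Pow(Add(133, K), -1)) = Mul(Pow(Add(133, K), -1), Add(55, C)))
Add(Add(Function('z')(-62, Mul(Add(-82, 29), Add(-10, 71))), 20174), 2180) = Add(Add(Mul(Pow(Add(133, -62), -1), Add(55, Mul(Add(-82, 29), Add(-10, 71)))), 20174), 2180) = Add(Add(Mul(Pow(71, -1), Add(55, Mul(-53, 61))), 20174), 2180) = Add(Add(Mul(Rational(1, 71), Add(55, -3233)), 20174), 2180) = Add(Add(Mul(Rational(1, 71), -3178), 20174), 2180) = Add(Add(Rational(-3178, 71), 20174), 2180) = Add(Rational(1429176, 71), 2180) = Rational(1583956, 71)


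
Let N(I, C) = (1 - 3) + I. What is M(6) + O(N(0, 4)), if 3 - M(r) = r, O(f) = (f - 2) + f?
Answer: -9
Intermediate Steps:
N(I, C) = -2 + I
O(f) = -2 + 2*f (O(f) = (-2 + f) + f = -2 + 2*f)
M(r) = 3 - r
M(6) + O(N(0, 4)) = (3 - 1*6) + (-2 + 2*(-2 + 0)) = (3 - 6) + (-2 + 2*(-2)) = -3 + (-2 - 4) = -3 - 6 = -9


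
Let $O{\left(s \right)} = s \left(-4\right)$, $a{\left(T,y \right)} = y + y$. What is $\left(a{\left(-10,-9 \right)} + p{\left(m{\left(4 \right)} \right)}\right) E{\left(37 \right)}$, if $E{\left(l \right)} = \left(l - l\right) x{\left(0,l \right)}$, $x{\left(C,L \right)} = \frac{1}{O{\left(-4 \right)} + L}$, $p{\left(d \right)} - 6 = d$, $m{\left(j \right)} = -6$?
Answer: $0$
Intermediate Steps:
$a{\left(T,y \right)} = 2 y$
$p{\left(d \right)} = 6 + d$
$O{\left(s \right)} = - 4 s$
$x{\left(C,L \right)} = \frac{1}{16 + L}$ ($x{\left(C,L \right)} = \frac{1}{\left(-4\right) \left(-4\right) + L} = \frac{1}{16 + L}$)
$E{\left(l \right)} = 0$ ($E{\left(l \right)} = \frac{l - l}{16 + l} = \frac{0}{16 + l} = 0$)
$\left(a{\left(-10,-9 \right)} + p{\left(m{\left(4 \right)} \right)}\right) E{\left(37 \right)} = \left(2 \left(-9\right) + \left(6 - 6\right)\right) 0 = \left(-18 + 0\right) 0 = \left(-18\right) 0 = 0$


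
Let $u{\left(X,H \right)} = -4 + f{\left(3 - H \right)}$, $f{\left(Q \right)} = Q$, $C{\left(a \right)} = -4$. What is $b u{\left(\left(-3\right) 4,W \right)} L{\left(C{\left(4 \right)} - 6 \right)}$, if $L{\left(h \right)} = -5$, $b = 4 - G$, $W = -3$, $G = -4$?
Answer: $-80$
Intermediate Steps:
$b = 8$ ($b = 4 - -4 = 4 + 4 = 8$)
$u{\left(X,H \right)} = -1 - H$ ($u{\left(X,H \right)} = -4 - \left(-3 + H\right) = -1 - H$)
$b u{\left(\left(-3\right) 4,W \right)} L{\left(C{\left(4 \right)} - 6 \right)} = 8 \left(-1 - -3\right) \left(-5\right) = 8 \left(-1 + 3\right) \left(-5\right) = 8 \cdot 2 \left(-5\right) = 16 \left(-5\right) = -80$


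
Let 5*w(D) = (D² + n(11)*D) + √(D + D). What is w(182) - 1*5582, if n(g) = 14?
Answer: 7762/5 + 2*√91/5 ≈ 1556.2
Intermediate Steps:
w(D) = D²/5 + 14*D/5 + √2*√D/5 (w(D) = ((D² + 14*D) + √(D + D))/5 = ((D² + 14*D) + √(2*D))/5 = ((D² + 14*D) + √2*√D)/5 = (D² + 14*D + √2*√D)/5 = D²/5 + 14*D/5 + √2*√D/5)
w(182) - 1*5582 = ((⅕)*182² + (14/5)*182 + √2*√182/5) - 1*5582 = ((⅕)*33124 + 2548/5 + 2*√91/5) - 5582 = (33124/5 + 2548/5 + 2*√91/5) - 5582 = (35672/5 + 2*√91/5) - 5582 = 7762/5 + 2*√91/5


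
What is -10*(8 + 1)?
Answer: -90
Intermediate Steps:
-10*(8 + 1) = -10*9 = -90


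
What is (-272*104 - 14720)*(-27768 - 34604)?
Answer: 2682494976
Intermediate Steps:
(-272*104 - 14720)*(-27768 - 34604) = (-28288 - 14720)*(-62372) = -43008*(-62372) = 2682494976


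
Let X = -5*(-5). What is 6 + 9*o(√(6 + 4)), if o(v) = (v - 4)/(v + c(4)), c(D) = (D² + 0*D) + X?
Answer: 2820/557 + 135*√10/557 ≈ 5.8293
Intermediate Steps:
X = 25
c(D) = 25 + D² (c(D) = (D² + 0*D) + 25 = (D² + 0) + 25 = D² + 25 = 25 + D²)
o(v) = (-4 + v)/(41 + v) (o(v) = (v - 4)/(v + (25 + 4²)) = (-4 + v)/(v + (25 + 16)) = (-4 + v)/(v + 41) = (-4 + v)/(41 + v))
6 + 9*o(√(6 + 4)) = 6 + 9*((-4 + √(6 + 4))/(41 + √(6 + 4))) = 6 + 9*((-4 + √10)/(41 + √10)) = 6 + 9*(-4 + √10)/(41 + √10)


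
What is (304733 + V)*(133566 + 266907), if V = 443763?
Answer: 299752438608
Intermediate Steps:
(304733 + V)*(133566 + 266907) = (304733 + 443763)*(133566 + 266907) = 748496*400473 = 299752438608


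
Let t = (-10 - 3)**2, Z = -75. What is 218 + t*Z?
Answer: -12457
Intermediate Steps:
t = 169 (t = (-13)**2 = 169)
218 + t*Z = 218 + 169*(-75) = 218 - 12675 = -12457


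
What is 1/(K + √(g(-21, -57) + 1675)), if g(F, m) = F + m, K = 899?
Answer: 899/806604 - √1597/806604 ≈ 0.0010650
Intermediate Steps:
1/(K + √(g(-21, -57) + 1675)) = 1/(899 + √((-21 - 57) + 1675)) = 1/(899 + √(-78 + 1675)) = 1/(899 + √1597)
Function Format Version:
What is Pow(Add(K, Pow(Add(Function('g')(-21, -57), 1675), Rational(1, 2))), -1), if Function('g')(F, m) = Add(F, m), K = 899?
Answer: Add(Rational(899, 806604), Mul(Rational(-1, 806604), Pow(1597, Rational(1, 2)))) ≈ 0.0010650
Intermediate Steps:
Pow(Add(K, Pow(Add(Function('g')(-21, -57), 1675), Rational(1, 2))), -1) = Pow(Add(899, Pow(Add(Add(-21, -57), 1675), Rational(1, 2))), -1) = Pow(Add(899, Pow(Add(-78, 1675), Rational(1, 2))), -1) = Pow(Add(899, Pow(1597, Rational(1, 2))), -1)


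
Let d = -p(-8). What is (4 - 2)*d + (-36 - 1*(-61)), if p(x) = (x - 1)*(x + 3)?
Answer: -65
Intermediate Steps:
p(x) = (-1 + x)*(3 + x)
d = -45 (d = -(-3 + (-8)² + 2*(-8)) = -(-3 + 64 - 16) = -1*45 = -45)
(4 - 2)*d + (-36 - 1*(-61)) = (4 - 2)*(-45) + (-36 - 1*(-61)) = 2*(-45) + (-36 + 61) = -90 + 25 = -65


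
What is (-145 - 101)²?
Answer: 60516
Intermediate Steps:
(-145 - 101)² = (-246)² = 60516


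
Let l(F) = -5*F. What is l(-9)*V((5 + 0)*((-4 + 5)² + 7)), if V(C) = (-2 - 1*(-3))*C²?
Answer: 72000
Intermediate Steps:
V(C) = C² (V(C) = (-2 + 3)*C² = 1*C² = C²)
l(-9)*V((5 + 0)*((-4 + 5)² + 7)) = (-5*(-9))*((5 + 0)*((-4 + 5)² + 7))² = 45*(5*(1² + 7))² = 45*(5*(1 + 7))² = 45*(5*8)² = 45*40² = 45*1600 = 72000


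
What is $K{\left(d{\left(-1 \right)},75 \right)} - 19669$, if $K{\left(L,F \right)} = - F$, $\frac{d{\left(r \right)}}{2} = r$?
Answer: $-19744$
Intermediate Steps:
$d{\left(r \right)} = 2 r$
$K{\left(d{\left(-1 \right)},75 \right)} - 19669 = \left(-1\right) 75 - 19669 = -75 - 19669 = -19744$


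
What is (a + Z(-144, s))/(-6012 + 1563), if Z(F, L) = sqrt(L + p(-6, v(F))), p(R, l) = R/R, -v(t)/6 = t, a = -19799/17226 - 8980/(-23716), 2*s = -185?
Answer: 7155991/41308137486 - I*sqrt(366)/8898 ≈ 0.00017323 - 0.00215*I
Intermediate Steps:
s = -185/2 (s = (1/2)*(-185) = -185/2 ≈ -92.500)
a = -7155991/9284814 (a = -19799*1/17226 - 8980*(-1/23716) = -19799/17226 + 2245/5929 = -7155991/9284814 ≈ -0.77072)
v(t) = -6*t
p(R, l) = 1
Z(F, L) = sqrt(1 + L) (Z(F, L) = sqrt(L + 1) = sqrt(1 + L))
(a + Z(-144, s))/(-6012 + 1563) = (-7155991/9284814 + sqrt(1 - 185/2))/(-6012 + 1563) = (-7155991/9284814 + sqrt(-183/2))/(-4449) = (-7155991/9284814 + I*sqrt(366)/2)*(-1/4449) = 7155991/41308137486 - I*sqrt(366)/8898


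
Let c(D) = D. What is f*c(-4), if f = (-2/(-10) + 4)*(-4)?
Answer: 336/5 ≈ 67.200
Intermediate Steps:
f = -84/5 (f = (-2*(-⅒) + 4)*(-4) = (⅕ + 4)*(-4) = (21/5)*(-4) = -84/5 ≈ -16.800)
f*c(-4) = -84/5*(-4) = 336/5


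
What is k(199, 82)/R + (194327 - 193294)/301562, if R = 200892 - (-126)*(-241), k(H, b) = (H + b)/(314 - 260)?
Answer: 4798510127/1388452363524 ≈ 0.0034560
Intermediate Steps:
k(H, b) = H/54 + b/54 (k(H, b) = (H + b)/54 = (H + b)*(1/54) = H/54 + b/54)
R = 170526 (R = 200892 - 1*30366 = 200892 - 30366 = 170526)
k(199, 82)/R + (194327 - 193294)/301562 = ((1/54)*199 + (1/54)*82)/170526 + (194327 - 193294)/301562 = (199/54 + 41/27)*(1/170526) + 1033*(1/301562) = (281/54)*(1/170526) + 1033/301562 = 281/9208404 + 1033/301562 = 4798510127/1388452363524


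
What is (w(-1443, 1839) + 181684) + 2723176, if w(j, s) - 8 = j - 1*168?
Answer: 2903257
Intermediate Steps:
w(j, s) = -160 + j (w(j, s) = 8 + (j - 1*168) = 8 + (j - 168) = 8 + (-168 + j) = -160 + j)
(w(-1443, 1839) + 181684) + 2723176 = ((-160 - 1443) + 181684) + 2723176 = (-1603 + 181684) + 2723176 = 180081 + 2723176 = 2903257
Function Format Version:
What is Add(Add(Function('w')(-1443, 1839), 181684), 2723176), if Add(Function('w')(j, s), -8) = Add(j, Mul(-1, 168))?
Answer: 2903257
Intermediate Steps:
Function('w')(j, s) = Add(-160, j) (Function('w')(j, s) = Add(8, Add(j, Mul(-1, 168))) = Add(8, Add(j, -168)) = Add(8, Add(-168, j)) = Add(-160, j))
Add(Add(Function('w')(-1443, 1839), 181684), 2723176) = Add(Add(Add(-160, -1443), 181684), 2723176) = Add(Add(-1603, 181684), 2723176) = Add(180081, 2723176) = 2903257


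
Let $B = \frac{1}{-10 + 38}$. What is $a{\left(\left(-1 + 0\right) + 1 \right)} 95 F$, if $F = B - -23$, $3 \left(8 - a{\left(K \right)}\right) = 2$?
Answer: $\frac{224675}{14} \approx 16048.0$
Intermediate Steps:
$B = \frac{1}{28} \approx 0.035714$
$a{\left(K \right)} = \frac{22}{3}$ ($a{\left(K \right)} = 8 - \frac{2}{3} = \frac{22}{3}$)
$F = \frac{645}{28}$ ($F = \frac{1}{28} - -23 = \frac{1}{28} + 23 = \frac{645}{28} \approx 23.036$)
$a{\left(\left(-1 + 0\right) + 1 \right)} 95 F = \frac{22}{3} \cdot 95 \cdot \frac{645}{28} = \frac{2090}{3} \cdot \frac{645}{28} = \frac{224675}{14}$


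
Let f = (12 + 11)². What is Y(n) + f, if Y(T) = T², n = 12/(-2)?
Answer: 565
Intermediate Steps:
n = -6 (n = 12*(-½) = -6)
f = 529 (f = 23² = 529)
Y(n) + f = (-6)² + 529 = 36 + 529 = 565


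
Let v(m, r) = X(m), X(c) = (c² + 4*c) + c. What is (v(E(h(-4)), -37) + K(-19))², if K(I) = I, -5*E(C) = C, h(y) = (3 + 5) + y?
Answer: 312481/625 ≈ 499.97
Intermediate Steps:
X(c) = c² + 5*c
h(y) = 8 + y
E(C) = -C/5
v(m, r) = m*(5 + m)
(v(E(h(-4)), -37) + K(-19))² = ((-(8 - 4)/5)*(5 - (8 - 4)/5) - 19)² = ((-⅕*4)*(5 - ⅕*4) - 19)² = (-4*(5 - ⅘)/5 - 19)² = (-⅘*21/5 - 19)² = (-84/25 - 19)² = (-559/25)² = 312481/625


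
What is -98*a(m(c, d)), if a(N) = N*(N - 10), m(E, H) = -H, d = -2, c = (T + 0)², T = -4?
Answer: 1568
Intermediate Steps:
c = 16 (c = (-4 + 0)² = (-4)² = 16)
a(N) = N*(-10 + N)
-98*a(m(c, d)) = -98*(-1*(-2))*(-10 - 1*(-2)) = -196*(-10 + 2) = -196*(-8) = -98*(-16) = 1568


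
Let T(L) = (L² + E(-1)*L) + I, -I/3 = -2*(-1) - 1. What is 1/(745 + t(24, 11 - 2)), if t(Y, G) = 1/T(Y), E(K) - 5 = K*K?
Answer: 717/534166 ≈ 0.0013423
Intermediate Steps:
E(K) = 5 + K² (E(K) = 5 + K*K = 5 + K²)
I = -3 (I = -3*(-2*(-1) - 1) = -3*(2 - 1) = -3*1 = -3)
T(L) = -3 + L² + 6*L (T(L) = (L² + (5 + (-1)²)*L) - 3 = (L² + (5 + 1)*L) - 3 = (L² + 6*L) - 3 = -3 + L² + 6*L)
t(Y, G) = 1/(-3 + Y² + 6*Y)
1/(745 + t(24, 11 - 2)) = 1/(745 + 1/(-3 + 24² + 6*24)) = 1/(745 + 1/(-3 + 576 + 144)) = 1/(745 + 1/717) = 1/(534166/717) = 717/534166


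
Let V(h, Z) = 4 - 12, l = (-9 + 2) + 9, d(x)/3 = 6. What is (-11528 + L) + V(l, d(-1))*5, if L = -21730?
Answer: -33298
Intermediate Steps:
d(x) = 18 (d(x) = 3*6 = 18)
l = 2 (l = -7 + 9 = 2)
V(h, Z) = -8
(-11528 + L) + V(l, d(-1))*5 = (-11528 - 21730) - 8*5 = -33258 - 40 = -33298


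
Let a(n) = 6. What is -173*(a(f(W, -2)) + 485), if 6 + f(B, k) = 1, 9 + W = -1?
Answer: -84943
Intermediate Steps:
W = -10 (W = -9 - 1 = -10)
f(B, k) = -5 (f(B, k) = -6 + 1 = -5)
-173*(a(f(W, -2)) + 485) = -173*(6 + 485) = -173*491 = -84943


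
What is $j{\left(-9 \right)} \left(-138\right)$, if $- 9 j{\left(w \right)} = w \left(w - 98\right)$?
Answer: $14766$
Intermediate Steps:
$j{\left(w \right)} = - \frac{w \left(-98 + w\right)}{9}$ ($j{\left(w \right)} = - \frac{w \left(w - 98\right)}{9} = - \frac{w \left(-98 + w\right)}{9}$)
$j{\left(-9 \right)} \left(-138\right) = \frac{1}{9} \left(-9\right) \left(98 - -9\right) \left(-138\right) = \frac{1}{9} \left(-9\right) \left(98 + 9\right) \left(-138\right) = \frac{1}{9} \left(-9\right) 107 \left(-138\right) = \left(-107\right) \left(-138\right) = 14766$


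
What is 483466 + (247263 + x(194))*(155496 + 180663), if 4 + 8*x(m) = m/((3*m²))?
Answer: 129002237323885/1552 ≈ 8.3120e+10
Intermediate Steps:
x(m) = -½ + 1/(24*m) (x(m) = -½ + (m/((3*m²)))/8 = -½ + (m*(1/(3*m²)))/8 = -½ + (1/(3*m))/8 = -½ + 1/(24*m))
483466 + (247263 + x(194))*(155496 + 180663) = 483466 + (247263 + (1/24)*(1 - 12*194)/194)*(155496 + 180663) = 483466 + (247263 + (1/24)*(1/194)*(1 - 2328))*336159 = 483466 + (247263 + (1/24)*(1/194)*(-2327))*336159 = 483466 + (247263 - 2327/4656)*336159 = 483466 + (1151254201/4656)*336159 = 483466 + 129001486984653/1552 = 129002237323885/1552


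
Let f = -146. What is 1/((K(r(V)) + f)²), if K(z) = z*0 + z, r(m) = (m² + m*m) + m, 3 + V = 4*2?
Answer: 1/8281 ≈ 0.00012076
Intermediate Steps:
V = 5 (V = -3 + 4*2 = -3 + 8 = 5)
r(m) = m + 2*m² (r(m) = (m² + m²) + m = 2*m² + m = m + 2*m²)
K(z) = z (K(z) = 0 + z = z)
1/((K(r(V)) + f)²) = 1/((5*(1 + 2*5) - 146)²) = 1/((5*(1 + 10) - 146)²) = 1/((5*11 - 146)²) = 1/((55 - 146)²) = 1/((-91)²) = 1/8281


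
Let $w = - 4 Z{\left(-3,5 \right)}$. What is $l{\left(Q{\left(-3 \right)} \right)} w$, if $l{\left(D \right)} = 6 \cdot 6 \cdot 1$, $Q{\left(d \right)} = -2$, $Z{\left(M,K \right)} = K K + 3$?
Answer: $-4032$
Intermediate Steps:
$Z{\left(M,K \right)} = 3 + K^{2}$ ($Z{\left(M,K \right)} = K^{2} + 3 = 3 + K^{2}$)
$l{\left(D \right)} = 36$ ($l{\left(D \right)} = 36 \cdot 1 = 36$)
$w = -112$ ($w = - 4 \left(3 + 5^{2}\right) = - 4 \left(3 + 25\right) = \left(-4\right) 28 = -112$)
$l{\left(Q{\left(-3 \right)} \right)} w = 36 \left(-112\right) = -4032$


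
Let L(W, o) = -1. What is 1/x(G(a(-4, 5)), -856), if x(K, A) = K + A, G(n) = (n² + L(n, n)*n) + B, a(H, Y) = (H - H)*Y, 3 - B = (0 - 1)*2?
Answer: -1/851 ≈ -0.0011751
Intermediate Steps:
B = 5 (B = 3 - (0 - 1)*2 = 3 - (-1)*2 = 3 - 1*(-2) = 3 + 2 = 5)
a(H, Y) = 0 (a(H, Y) = 0*Y = 0)
G(n) = 5 + n² - n (G(n) = (n² - n) + 5 = 5 + n² - n)
x(K, A) = A + K
1/x(G(a(-4, 5)), -856) = 1/(-856 + (5 + 0² - 1*0)) = 1/(-856 + (5 + 0 + 0)) = 1/(-856 + 5) = 1/(-851) = -1/851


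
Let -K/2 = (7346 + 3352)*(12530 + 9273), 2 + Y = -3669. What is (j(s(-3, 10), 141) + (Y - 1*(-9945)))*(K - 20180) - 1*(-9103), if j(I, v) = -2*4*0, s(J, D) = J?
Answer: -2926928702929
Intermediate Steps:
j(I, v) = 0 (j(I, v) = -8*0 = 0)
Y = -3671 (Y = -2 - 3669 = -3671)
K = -466496988 (K = -2*(7346 + 3352)*(12530 + 9273) = -21396*21803 = -2*233248494 = -466496988)
(j(s(-3, 10), 141) + (Y - 1*(-9945)))*(K - 20180) - 1*(-9103) = (0 + (-3671 - 1*(-9945)))*(-466496988 - 20180) - 1*(-9103) = (0 + (-3671 + 9945))*(-466517168) + 9103 = (0 + 6274)*(-466517168) + 9103 = 6274*(-466517168) + 9103 = -2926928712032 + 9103 = -2926928702929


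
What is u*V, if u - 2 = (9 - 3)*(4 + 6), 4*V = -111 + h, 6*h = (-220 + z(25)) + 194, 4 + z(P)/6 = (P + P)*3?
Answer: 1426/3 ≈ 475.33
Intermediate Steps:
z(P) = -24 + 36*P (z(P) = -24 + 6*((P + P)*3) = -24 + 6*((2*P)*3) = -24 + 6*(6*P) = -24 + 36*P)
h = 425/3 (h = ((-220 + (-24 + 36*25)) + 194)/6 = ((-220 + (-24 + 900)) + 194)/6 = ((-220 + 876) + 194)/6 = (656 + 194)/6 = (⅙)*850 = 425/3 ≈ 141.67)
V = 23/3 (V = (-111 + 425/3)/4 = (¼)*(92/3) = 23/3 ≈ 7.6667)
u = 62 (u = 2 + (9 - 3)*(4 + 6) = 2 + 6*10 = 2 + 60 = 62)
u*V = 62*(23/3) = 1426/3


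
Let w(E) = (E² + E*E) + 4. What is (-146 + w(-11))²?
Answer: 10000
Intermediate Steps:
w(E) = 4 + 2*E² (w(E) = (E² + E²) + 4 = 2*E² + 4 = 4 + 2*E²)
(-146 + w(-11))² = (-146 + (4 + 2*(-11)²))² = (-146 + (4 + 2*121))² = (-146 + (4 + 242))² = (-146 + 246)² = 100² = 10000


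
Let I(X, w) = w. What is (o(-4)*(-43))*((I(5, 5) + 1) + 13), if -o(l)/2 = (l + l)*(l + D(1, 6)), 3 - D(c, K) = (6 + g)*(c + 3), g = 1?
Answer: 379088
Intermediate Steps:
D(c, K) = -18 - 7*c (D(c, K) = 3 - (6 + 1)*(c + 3) = 3 - 7*(3 + c) = 3 - (21 + 7*c) = 3 + (-21 - 7*c) = -18 - 7*c)
o(l) = -4*l*(-25 + l) (o(l) = -2*(l + l)*(l + (-18 - 7*1)) = -2*2*l*(l + (-18 - 7)) = -2*2*l*(l - 25) = -2*2*l*(-25 + l) = -4*l*(-25 + l))
(o(-4)*(-43))*((I(5, 5) + 1) + 13) = ((4*(-4)*(25 - 1*(-4)))*(-43))*((5 + 1) + 13) = ((4*(-4)*(25 + 4))*(-43))*(6 + 13) = ((4*(-4)*29)*(-43))*19 = -464*(-43)*19 = 19952*19 = 379088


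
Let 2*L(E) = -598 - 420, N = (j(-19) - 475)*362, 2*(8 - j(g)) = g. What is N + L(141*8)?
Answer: -166124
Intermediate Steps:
j(g) = 8 - g/2
N = -165615 (N = ((8 - 1/2*(-19)) - 475)*362 = ((8 + 19/2) - 475)*362 = (35/2 - 475)*362 = -915/2*362 = -165615)
L(E) = -509 (L(E) = (-598 - 420)/2 = (1/2)*(-1018) = -509)
N + L(141*8) = -165615 - 509 = -166124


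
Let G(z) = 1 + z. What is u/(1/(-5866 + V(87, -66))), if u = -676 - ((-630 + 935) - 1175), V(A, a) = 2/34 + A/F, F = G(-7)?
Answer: -19393695/17 ≈ -1.1408e+6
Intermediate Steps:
F = -6 (F = 1 - 7 = -6)
V(A, a) = 1/17 - A/6 (V(A, a) = 2/34 + A/(-6) = 2*(1/34) + A*(-1/6) = 1/17 - A/6)
u = 194 (u = -676 - (305 - 1175) = -676 - 1*(-870) = -676 + 870 = 194)
u/(1/(-5866 + V(87, -66))) = 194/(1/(-5866 + (1/17 - 1/6*87))) = 194/(1/(-5866 + (1/17 - 29/2))) = 194/(1/(-5866 - 491/34)) = 194/(1/(-199935/34)) = 194/(-34/199935) = 194*(-199935/34) = -19393695/17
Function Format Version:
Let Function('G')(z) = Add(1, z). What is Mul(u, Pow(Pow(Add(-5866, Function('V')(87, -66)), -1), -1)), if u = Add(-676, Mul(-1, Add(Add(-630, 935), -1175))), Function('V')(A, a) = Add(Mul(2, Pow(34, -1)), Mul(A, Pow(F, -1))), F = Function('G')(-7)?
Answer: Rational(-19393695, 17) ≈ -1.1408e+6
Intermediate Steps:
F = -6 (F = Add(1, -7) = -6)
Function('V')(A, a) = Add(Rational(1, 17), Mul(Rational(-1, 6), A)) (Function('V')(A, a) = Add(Mul(2, Pow(34, -1)), Mul(A, Pow(-6, -1))) = Add(Mul(2, Rational(1, 34)), Mul(A, Rational(-1, 6))) = Add(Rational(1, 17), Mul(Rational(-1, 6), A)))
u = 194 (u = Add(-676, Mul(-1, Add(305, -1175))) = Add(-676, Mul(-1, -870)) = Add(-676, 870) = 194)
Mul(u, Pow(Pow(Add(-5866, Function('V')(87, -66)), -1), -1)) = Mul(194, Pow(Pow(Add(-5866, Add(Rational(1, 17), Mul(Rational(-1, 6), 87))), -1), -1)) = Mul(194, Pow(Pow(Add(-5866, Add(Rational(1, 17), Rational(-29, 2))), -1), -1)) = Mul(194, Pow(Pow(Add(-5866, Rational(-491, 34)), -1), -1)) = Mul(194, Pow(Pow(Rational(-199935, 34), -1), -1)) = Mul(194, Pow(Rational(-34, 199935), -1)) = Mul(194, Rational(-199935, 34)) = Rational(-19393695, 17)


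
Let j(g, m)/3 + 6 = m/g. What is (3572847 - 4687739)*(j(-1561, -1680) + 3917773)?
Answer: -974036639485820/223 ≈ -4.3679e+12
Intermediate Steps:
j(g, m) = -18 + 3*m/g (j(g, m) = -18 + 3*(m/g) = -18 + 3*m/g)
(3572847 - 4687739)*(j(-1561, -1680) + 3917773) = (3572847 - 4687739)*((-18 + 3*(-1680)/(-1561)) + 3917773) = -1114892*((-18 + 3*(-1680)*(-1/1561)) + 3917773) = -1114892*((-18 + 720/223) + 3917773) = -1114892*(-3294/223 + 3917773) = -1114892*873660085/223 = -974036639485820/223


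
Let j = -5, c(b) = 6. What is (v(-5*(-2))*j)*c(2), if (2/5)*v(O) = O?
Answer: -750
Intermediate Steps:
v(O) = 5*O/2
(v(-5*(-2))*j)*c(2) = ((5*(-5*(-2))/2)*(-5))*6 = (((5/2)*10)*(-5))*6 = (25*(-5))*6 = -125*6 = -750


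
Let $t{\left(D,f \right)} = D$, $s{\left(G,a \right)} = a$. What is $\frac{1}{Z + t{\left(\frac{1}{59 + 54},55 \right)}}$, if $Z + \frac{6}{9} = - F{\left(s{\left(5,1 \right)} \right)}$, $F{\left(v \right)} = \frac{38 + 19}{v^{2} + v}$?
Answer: $- \frac{678}{19769} \approx -0.034296$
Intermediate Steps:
$F{\left(v \right)} = \frac{57}{v + v^{2}}$
$Z = - \frac{175}{6}$ ($Z = - \frac{2}{3} - \frac{57}{1 \left(1 + 1\right)} = - \frac{2}{3} - 57 \cdot 1 \cdot \frac{1}{2} = - \frac{2}{3} - \frac{57}{2} = - \frac{175}{6} \approx -29.167$)
$\frac{1}{Z + t{\left(\frac{1}{59 + 54},55 \right)}} = \frac{1}{- \frac{175}{6} + \frac{1}{59 + 54}} = \frac{1}{- \frac{175}{6} + \frac{1}{113}} = \frac{1}{- \frac{19769}{678}} = - \frac{678}{19769}$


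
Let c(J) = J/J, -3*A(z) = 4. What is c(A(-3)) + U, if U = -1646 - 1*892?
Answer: -2537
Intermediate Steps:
A(z) = -4/3 (A(z) = -⅓*4 = -4/3)
c(J) = 1
U = -2538 (U = -1646 - 892 = -2538)
c(A(-3)) + U = 1 - 2538 = -2537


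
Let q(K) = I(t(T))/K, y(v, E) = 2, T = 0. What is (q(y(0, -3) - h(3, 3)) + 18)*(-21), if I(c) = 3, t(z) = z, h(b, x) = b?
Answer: -315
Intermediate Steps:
q(K) = 3/K
(q(y(0, -3) - h(3, 3)) + 18)*(-21) = (3/(2 - 1*3) + 18)*(-21) = (3/(2 - 3) + 18)*(-21) = (3/(-1) + 18)*(-21) = (3*(-1) + 18)*(-21) = (-3 + 18)*(-21) = 15*(-21) = -315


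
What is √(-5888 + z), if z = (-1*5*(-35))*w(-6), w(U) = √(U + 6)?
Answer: 16*I*√23 ≈ 76.733*I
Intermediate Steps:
w(U) = √(6 + U)
z = 0 (z = (-1*5*(-35))*√(6 - 6) = (-5*(-35))*√0 = 175*0 = 0)
√(-5888 + z) = √(-5888 + 0) = √(-5888) = 16*I*√23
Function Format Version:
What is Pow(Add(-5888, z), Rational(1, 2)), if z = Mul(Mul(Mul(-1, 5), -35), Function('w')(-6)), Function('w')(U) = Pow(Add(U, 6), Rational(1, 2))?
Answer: Mul(16, I, Pow(23, Rational(1, 2))) ≈ Mul(76.733, I)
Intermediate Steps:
Function('w')(U) = Pow(Add(6, U), Rational(1, 2))
z = 0 (z = Mul(Mul(Mul(-1, 5), -35), Pow(Add(6, -6), Rational(1, 2))) = Mul(Mul(-5, -35), Pow(0, Rational(1, 2))) = Mul(175, 0) = 0)
Pow(Add(-5888, z), Rational(1, 2)) = Pow(Add(-5888, 0), Rational(1, 2)) = Pow(-5888, Rational(1, 2)) = Mul(16, I, Pow(23, Rational(1, 2)))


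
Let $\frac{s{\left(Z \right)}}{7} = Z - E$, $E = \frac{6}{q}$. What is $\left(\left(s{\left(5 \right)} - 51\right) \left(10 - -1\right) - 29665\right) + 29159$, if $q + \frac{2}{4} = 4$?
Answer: $-814$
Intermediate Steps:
$q = \frac{7}{2}$ ($q = - \frac{1}{2} + 4 = \frac{7}{2} \approx 3.5$)
$E = \frac{12}{7}$ ($E = \frac{6}{\frac{7}{2}} = 6 \cdot \frac{2}{7} = \frac{12}{7} \approx 1.7143$)
$s{\left(Z \right)} = -12 + 7 Z$ ($s{\left(Z \right)} = 7 \left(Z - \frac{12}{7}\right) = 7 \left(- \frac{12}{7} + Z\right) = -12 + 7 Z$)
$\left(\left(s{\left(5 \right)} - 51\right) \left(10 - -1\right) - 29665\right) + 29159 = \left(\left(\left(-12 + 7 \cdot 5\right) - 51\right) \left(10 - -1\right) - 29665\right) + 29159 = \left(\left(\left(-12 + 35\right) - 51\right) \left(10 + 1\right) - 29665\right) + 29159 = \left(\left(23 - 51\right) 11 - 29665\right) + 29159 = \left(\left(-28\right) 11 - 29665\right) + 29159 = \left(-308 - 29665\right) + 29159 = -29973 + 29159 = -814$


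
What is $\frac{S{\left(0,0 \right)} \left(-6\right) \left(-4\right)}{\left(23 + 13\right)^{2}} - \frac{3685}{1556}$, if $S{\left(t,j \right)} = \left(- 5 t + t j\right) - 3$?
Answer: $- \frac{33943}{14004} \approx -2.4238$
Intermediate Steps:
$S{\left(t,j \right)} = -3 - 5 t + j t$ ($S{\left(t,j \right)} = \left(- 5 t + j t\right) - 3 = -3 - 5 t + j t$)
$\frac{S{\left(0,0 \right)} \left(-6\right) \left(-4\right)}{\left(23 + 13\right)^{2}} - \frac{3685}{1556} = \frac{\left(-3 - 0 + 0 \cdot 0\right) \left(-6\right) \left(-4\right)}{\left(23 + 13\right)^{2}} - \frac{3685}{1556} = \frac{\left(-3 + 0 + 0\right) \left(-6\right) \left(-4\right)}{36^{2}} - \frac{3685}{1556} = \frac{\left(-3\right) \left(-6\right) \left(-4\right)}{1296} - \frac{3685}{1556} = 18 \left(-4\right) \frac{1}{1296} - \frac{3685}{1556} = \left(-72\right) \frac{1}{1296} - \frac{3685}{1556} = - \frac{1}{18} - \frac{3685}{1556} = - \frac{33943}{14004}$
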